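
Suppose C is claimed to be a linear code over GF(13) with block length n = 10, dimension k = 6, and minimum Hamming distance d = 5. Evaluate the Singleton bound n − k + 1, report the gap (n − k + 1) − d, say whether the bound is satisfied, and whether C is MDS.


Singleton RHS = n − k + 1 = 5, slack = 0, bound satisfied, MDS.

Singleton bound: d ≤ n − k + 1.
Here n = 10, k = 6, so n − k + 1 = 5.
Given d = 5, check d ≤ 5: YES.
Slack = (n − k + 1) − d = 0.
The code is MDS (slack = 0).
Description: the claimed parameters are [10, 6, 5]_13; such a code would be MDS (meets Singleton bound).


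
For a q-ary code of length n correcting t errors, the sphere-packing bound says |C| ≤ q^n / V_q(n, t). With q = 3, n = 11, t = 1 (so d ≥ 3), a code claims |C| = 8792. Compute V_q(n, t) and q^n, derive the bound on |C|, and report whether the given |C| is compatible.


V_q(n, t) = 23, q^n = 177147, Hamming bound = 7702, |C| = 8792 > bound (violated).

Step 1: Compute V_q(n, t) = Σ_{j=0}^1 C(n, j) (q−1)^j.
  j = 0: C(11,0)·(2)^0 = 1·1 = 1.
  j = 1: C(11,1)·(2)^1 = 11·2 = 22.
  V_q(n, t) = 1 + 22 = 23.
Step 2: q^n = 3^11 = 177147.
Step 3: Hamming bound ⌊q^n / V_q(n,t)⌋ = ⌊177147/23⌋ = 7702.
Step 4: Compare |C| = 8792 to 7702: violated.
The claimed |C| lies above the Hamming bound, so no 3-ary code of length 11 with d ≥ 3 can have 8792 codewords.


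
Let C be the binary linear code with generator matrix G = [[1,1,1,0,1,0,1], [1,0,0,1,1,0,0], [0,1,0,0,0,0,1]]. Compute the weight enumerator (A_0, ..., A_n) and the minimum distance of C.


Weight distribution: A_0 = 1, A_2 = 2, A_3 = 2, A_4 = 1, A_5 = 2. Minimum distance d = 2.

Enumerate all 2^3 = 8 messages m ∈ F_2^3.
For each, compute codeword c = mG in F_2^7, then tally its weight.
  m = 000 → c = 0000000, weight = 0.
  m = 100 → c = 1110101, weight = 5.
  m = 010 → c = 1001100, weight = 3.
  m = 110 → c = 0111001, weight = 4.
  m = 001 → c = 0100001, weight = 2.
  m = 101 → c = 1010100, weight = 3.
  m = 011 → c = 1101101, weight = 5.
  m = 111 → c = 0011000, weight = 2.
Tally weights:
  weight 0: 1 codewords.
  weight 2: 2 codewords.
  weight 3: 2 codewords.
  weight 4: 1 codewords.
  weight 5: 2 codewords.
Minimum distance d = smallest w > 0 with A_w > 0 = 2.
Sanity: Σ A_w = 8 = 2^3 = 8 ✓.


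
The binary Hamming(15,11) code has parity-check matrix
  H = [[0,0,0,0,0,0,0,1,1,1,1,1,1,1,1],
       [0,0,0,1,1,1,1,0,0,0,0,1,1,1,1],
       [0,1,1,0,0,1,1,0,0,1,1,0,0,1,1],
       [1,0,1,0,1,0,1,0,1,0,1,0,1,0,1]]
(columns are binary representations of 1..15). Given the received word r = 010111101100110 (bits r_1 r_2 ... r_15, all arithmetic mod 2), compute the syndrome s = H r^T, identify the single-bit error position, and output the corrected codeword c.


s = (0, 0, 1, 0)^T, error position = 2, corrected codeword c = 000111101100110

Compute s = H r^T mod 2 one row at a time:
  s_1 = 0 + 1 + 1 + 0 + 0 + 1 + 1 + 0 = 4 ≡ 0 (mod 2).
  s_2 = 1 + 1 + 1 + 1 + 0 + 1 + 1 + 0 = 6 ≡ 0 (mod 2).
  s_3 = 1 + 0 + 1 + 1 + 1 + 0 + 1 + 0 = 5 ≡ 1 (mod 2).
  s_4 = 0 + 0 + 1 + 1 + 1 + 0 + 1 + 0 = 4 ≡ 0 (mod 2).
s = (0, 0, 1, 0)^T — this equals column 2 of H (binary 0010), so error is at position 2.
Correct: flip bit 2 of r = 010111101100110 to get c = 000111101100110.


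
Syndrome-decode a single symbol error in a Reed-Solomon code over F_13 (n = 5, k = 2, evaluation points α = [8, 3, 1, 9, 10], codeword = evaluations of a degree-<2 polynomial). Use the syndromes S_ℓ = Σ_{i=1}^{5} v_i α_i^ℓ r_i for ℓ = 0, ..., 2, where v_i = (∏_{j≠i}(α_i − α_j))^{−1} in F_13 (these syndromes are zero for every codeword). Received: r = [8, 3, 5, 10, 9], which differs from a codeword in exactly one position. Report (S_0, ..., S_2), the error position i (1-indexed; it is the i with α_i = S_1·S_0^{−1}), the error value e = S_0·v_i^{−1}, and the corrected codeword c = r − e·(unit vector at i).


S = (2, 3, 11), error at position 1, error magnitude e = 10, c = [11, 3, 5, 10, 9].

Step 1: column multipliers v_i = (∏_{j≠i}(α_i − α_j))^{−1} mod 13.
  i = 1 (α = 8): (8−3)(8−1)(8−9)(8−10) = 5·7·(−1)·(−2) = 70 ≡ 5, so v_1 = 5^{−1} = 8 (mod 13).
  i = 2 (α = 3): (3−8)(3−1)(3−9)(3−10) = (−5)·2·(−6)·(−7) = −420 ≡ 9, so v_2 = 9^{−1} = 3 (mod 13).
  i = 3 (α = 1): (1−8)(1−3)(1−9)(1−10) = (−7)·(−2)·(−8)·(−9) = 1008 ≡ 7, so v_3 = 7^{−1} = 2 (mod 13).
  i = 4 (α = 9): (9−8)(9−3)(9−1)(9−10) = 1·6·8·(−1) = −48 ≡ 4, so v_4 = 4^{−1} = 10 (mod 13).
  i = 5 (α = 10): (10−8)(10−3)(10−1)(10−9) = 2·7·9·1 = 126 ≡ 9, so v_5 = 9^{−1} = 3 (mod 13).
  v = [8, 3, 2, 10, 3].
Step 2: syndromes of r = [8, 3, 5, 10, 9] (all sums mod 13).
  S_0 = Σ v_i r_i = 8·8 + 3·3 + 2·5 + 10·10 + 3·9 = 210 ≡ 2.
  S_1 = Σ v_i α_i r_i = 8·8·8 + 3·3·3 + 2·1·5 + 10·9·10 + 3·10·9 = 1719 ≡ 3.
  α_i^2 mod 13 = [12, 9, 1, 3, 9].
  S_2 = Σ v_i α_i^2 r_i = 8·12·8 + 3·9·3 + 2·1·5 + 10·3·10 + 3·9·9 = 1402 ≡ 11.
  S = (2, 3, 11) ≠ 0, so r is not a codeword (an error is present).
Step 3: locate the error. For a single error e at position i, S_ℓ = v_i·e·α_i^ℓ, so α_err = S_1/S_0.
  S_0^{−1} = 2^{−1} = 7 (mod 13), so α_err = 3·7 = 21 ≡ 8 = α_1. Error position i = 1.
  Consistency check: S_2/S_1 = 11·9 = 99 ≡ 8 = α_err ✓ (single-error assumption holds).
Step 4: error magnitude e = S_0/v_1 = S_0·∏_{j≠1}(α_1 − α_j) = 2·5 = 10 ≡ 10 (mod 13).
Step 5: correct position 1: c_1 = r_1 − e = 8 − 10 ≡ 11 (mod 13). Hence c = [11, 3, 5, 10, 9].
  Check: interpolating c through the α_i gives m(x) = 6 + 12·x (degree < 2) with m(α_i) = c_i for every i, so c is indeed a codeword.


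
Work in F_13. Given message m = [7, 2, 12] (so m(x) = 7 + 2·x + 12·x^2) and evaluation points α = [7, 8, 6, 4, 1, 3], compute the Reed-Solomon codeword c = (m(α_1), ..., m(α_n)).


c = [11, 11, 9, 12, 8, 4]

Message polynomial: m(x) = 7 + 2·x + 12·x^2 (mod 13).
For each evaluation point α_i, compute m(α_i) mod 13:
  α_1 = 7: Horner steps 12 → 8 → 11, so m(7) = 11.
  α_2 = 8: Horner steps 12 → 7 → 11, so m(8) = 11.
  α_3 = 6: Horner steps 12 → 9 → 9, so m(6) = 9.
  α_4 = 4: Horner steps 12 → 11 → 12, so m(4) = 12.
  α_5 = 1: Horner steps 12 → 1 → 8, so m(1) = 8.
  α_6 = 3: Horner steps 12 → 12 → 4, so m(3) = 4.
Codeword c = [11, 11, 9, 12, 8, 4] ∈ F_13^6.


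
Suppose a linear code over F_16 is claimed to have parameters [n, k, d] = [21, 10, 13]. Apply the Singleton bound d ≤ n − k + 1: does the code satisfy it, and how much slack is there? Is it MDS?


Singleton RHS = n − k + 1 = 12, slack = -1, bound violated (no such code; not MDS).

Singleton bound: d ≤ n − k + 1.
Here n = 21, k = 10, so n − k + 1 = 12.
Given d = 13, check d ≤ 12: NO.
Slack = (n − k + 1) − d = -1.
The slack is negative: d = 13 exceeds n − k + 1 = 12 by 1, so the Singleton bound is violated and no linear [21, 10, 13]_16 code can exist. In particular it is not MDS (MDS requires d = n − k + 1 exactly).
Description: the claimed parameters are [21, 10, 13]_16; such a code would be impossible (violates the Singleton bound).


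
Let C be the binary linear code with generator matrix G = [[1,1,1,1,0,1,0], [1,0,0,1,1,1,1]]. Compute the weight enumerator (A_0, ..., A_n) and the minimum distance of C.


Weight distribution: A_0 = 1, A_4 = 1, A_5 = 2. Minimum distance d = 4.

Enumerate all 2^2 = 4 messages m ∈ F_2^2.
For each, compute codeword c = mG in F_2^7, then tally its weight.
  m = 00 → c = 0000000, weight = 0.
  m = 10 → c = 1111010, weight = 5.
  m = 01 → c = 1001111, weight = 5.
  m = 11 → c = 0110101, weight = 4.
Tally weights:
  weight 0: 1 codewords.
  weight 4: 1 codewords.
  weight 5: 2 codewords.
Minimum distance d = smallest w > 0 with A_w > 0 = 4.
Sanity: Σ A_w = 4 = 2^2 = 4 ✓.


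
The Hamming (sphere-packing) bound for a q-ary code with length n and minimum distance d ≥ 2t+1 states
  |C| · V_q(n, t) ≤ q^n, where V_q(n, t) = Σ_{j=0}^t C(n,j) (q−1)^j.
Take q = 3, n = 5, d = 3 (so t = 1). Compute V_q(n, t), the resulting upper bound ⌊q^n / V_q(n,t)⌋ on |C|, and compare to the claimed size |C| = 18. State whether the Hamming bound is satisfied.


V_q(n, t) = 11, q^n = 243, Hamming bound = 22, |C| = 18 ≤ bound (satisfied).

Step 1: Compute V_q(n, t) = Σ_{j=0}^1 C(n, j) (q−1)^j.
  j = 0: C(5,0)·(2)^0 = 1·1 = 1.
  j = 1: C(5,1)·(2)^1 = 5·2 = 10.
  V_q(n, t) = 1 + 10 = 11.
Step 2: q^n = 3^5 = 243.
Step 3: Hamming bound ⌊q^n / V_q(n,t)⌋ = ⌊243/11⌋ = 22.
Step 4: Compare |C| = 18 to 22: satisfied.
The claimed |C| lies below the Hamming bound.


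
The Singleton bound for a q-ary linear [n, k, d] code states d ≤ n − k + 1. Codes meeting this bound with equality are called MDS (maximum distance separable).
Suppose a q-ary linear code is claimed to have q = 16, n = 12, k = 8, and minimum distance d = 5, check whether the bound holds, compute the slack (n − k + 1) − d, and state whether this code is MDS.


Singleton RHS = n − k + 1 = 5, slack = 0, bound satisfied, MDS.

Singleton bound: d ≤ n − k + 1.
Here n = 12, k = 8, so n − k + 1 = 5.
Given d = 5, check d ≤ 5: YES.
Slack = (n − k + 1) − d = 0.
The code is MDS (slack = 0).
Description: the claimed parameters are [12, 8, 5]_16; such a code would be MDS (meets Singleton bound).


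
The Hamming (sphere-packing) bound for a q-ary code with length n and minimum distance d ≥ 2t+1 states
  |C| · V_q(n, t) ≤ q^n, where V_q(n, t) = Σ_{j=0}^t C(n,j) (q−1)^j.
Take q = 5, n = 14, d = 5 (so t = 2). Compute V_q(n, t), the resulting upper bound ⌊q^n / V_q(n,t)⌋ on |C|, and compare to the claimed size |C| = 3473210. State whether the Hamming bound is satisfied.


V_q(n, t) = 1513, q^n = 6103515625, Hamming bound = 4034048, |C| = 3473210 ≤ bound (satisfied).

Step 1: Compute V_q(n, t) = Σ_{j=0}^2 C(n, j) (q−1)^j.
  j = 0: C(14,0)·(4)^0 = 1·1 = 1.
  j = 1: C(14,1)·(4)^1 = 14·4 = 56.
  j = 2: C(14,2)·(4)^2 = 91·16 = 1456.
  V_q(n, t) = 1 + 56 + 1456 = 1513.
Step 2: q^n = 5^14 = 6103515625.
Step 3: Hamming bound ⌊q^n / V_q(n,t)⌋ = ⌊6103515625/1513⌋ = 4034048.
Step 4: Compare |C| = 3473210 to 4034048: satisfied.
The claimed |C| lies below the Hamming bound.


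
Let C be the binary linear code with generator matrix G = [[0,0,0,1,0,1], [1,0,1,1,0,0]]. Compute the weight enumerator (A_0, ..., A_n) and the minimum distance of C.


Weight distribution: A_0 = 1, A_2 = 1, A_3 = 2. Minimum distance d = 2.

Enumerate all 2^2 = 4 messages m ∈ F_2^2.
For each, compute codeword c = mG in F_2^6, then tally its weight.
  m = 00 → c = 000000, weight = 0.
  m = 10 → c = 000101, weight = 2.
  m = 01 → c = 101100, weight = 3.
  m = 11 → c = 101001, weight = 3.
Tally weights:
  weight 0: 1 codewords.
  weight 2: 1 codewords.
  weight 3: 2 codewords.
Minimum distance d = smallest w > 0 with A_w > 0 = 2.
Sanity: Σ A_w = 4 = 2^2 = 4 ✓.


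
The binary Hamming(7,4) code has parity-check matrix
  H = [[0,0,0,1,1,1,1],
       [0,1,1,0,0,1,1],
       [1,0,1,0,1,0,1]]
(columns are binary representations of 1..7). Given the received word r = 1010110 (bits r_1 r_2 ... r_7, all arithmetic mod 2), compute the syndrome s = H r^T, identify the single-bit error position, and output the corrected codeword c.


s = (0, 0, 1)^T, error position = 1, corrected codeword c = 0010110

Compute s = H r^T mod 2 one row at a time:
  s_1 = 0 + 1 + 1 + 0 = 2 ≡ 0 (mod 2).
  s_2 = 0 + 1 + 1 + 0 = 2 ≡ 0 (mod 2).
  s_3 = 1 + 1 + 1 + 0 = 3 ≡ 1 (mod 2).
s = (0, 0, 1)^T — this equals column 1 of H (binary 001), so error is at position 1.
Correct: flip bit 1 of r = 1010110 to get c = 0010110.


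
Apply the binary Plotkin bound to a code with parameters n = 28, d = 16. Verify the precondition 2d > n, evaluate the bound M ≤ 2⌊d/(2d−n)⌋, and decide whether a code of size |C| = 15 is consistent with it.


Plotkin bound M ≤ 8; given |C| = 15 > bound (violated).

Check applicability: 2d = 32, n = 28.
2d − n = 4 > 0, so Plotkin applies.
Compute d/(2d−n) = 16/4 ≈ 4.0000.
⌊d/(2d−n)⌋ = 4.
Plotkin bound: M ≤ 2·4 = 8.
Given |C| = 15, check: VIOLATED.
This |C| is above the Plotkin bound, so no binary code with n = 28, d = 16 and 15 codewords exists.


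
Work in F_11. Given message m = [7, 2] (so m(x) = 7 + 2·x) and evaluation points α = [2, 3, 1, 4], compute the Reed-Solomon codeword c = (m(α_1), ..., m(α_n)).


c = [0, 2, 9, 4]

Message polynomial: m(x) = 7 + 2·x (mod 11).
For each evaluation point α_i, compute m(α_i) mod 11:
  α_1 = 2: Horner steps 2 → 0, so m(2) = 0.
  α_2 = 3: Horner steps 2 → 2, so m(3) = 2.
  α_3 = 1: Horner steps 2 → 9, so m(1) = 9.
  α_4 = 4: Horner steps 2 → 4, so m(4) = 4.
Codeword c = [0, 2, 9, 4] ∈ F_11^4.


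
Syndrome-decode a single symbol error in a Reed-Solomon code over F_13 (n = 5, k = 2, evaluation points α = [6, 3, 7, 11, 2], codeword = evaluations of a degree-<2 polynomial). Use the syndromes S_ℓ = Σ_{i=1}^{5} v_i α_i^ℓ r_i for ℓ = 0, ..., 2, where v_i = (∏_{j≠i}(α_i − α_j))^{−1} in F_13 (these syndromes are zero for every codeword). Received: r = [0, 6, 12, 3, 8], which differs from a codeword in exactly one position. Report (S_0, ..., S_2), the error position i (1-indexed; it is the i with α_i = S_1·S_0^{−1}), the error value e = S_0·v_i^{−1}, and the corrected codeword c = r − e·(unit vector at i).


S = (6, 3, 8), error at position 3, error magnitude e = 1, c = [0, 6, 11, 3, 8].

Step 1: column multipliers v_i = (∏_{j≠i}(α_i − α_j))^{−1} mod 13.
  i = 1 (α = 6): (6−3)(6−7)(6−11)(6−2) = 3·(−1)·(−5)·4 = 60 ≡ 8, so v_1 = 8^{−1} = 5 (mod 13).
  i = 2 (α = 3): (3−6)(3−7)(3−11)(3−2) = (−3)·(−4)·(−8)·1 = −96 ≡ 8, so v_2 = 8^{−1} = 5 (mod 13).
  i = 3 (α = 7): (7−6)(7−3)(7−11)(7−2) = 1·4·(−4)·5 = −80 ≡ 11, so v_3 = 11^{−1} = 6 (mod 13).
  i = 4 (α = 11): (11−6)(11−3)(11−7)(11−2) = 5·8·4·9 = 1440 ≡ 10, so v_4 = 10^{−1} = 4 (mod 13).
  i = 5 (α = 2): (2−6)(2−3)(2−7)(2−11) = (−4)·(−1)·(−5)·(−9) = 180 ≡ 11, so v_5 = 11^{−1} = 6 (mod 13).
  v = [5, 5, 6, 4, 6].
Step 2: syndromes of r = [0, 6, 12, 3, 8] (all sums mod 13).
  S_0 = Σ v_i r_i = 5·0 + 5·6 + 6·12 + 4·3 + 6·8 = 162 ≡ 6.
  S_1 = Σ v_i α_i r_i = 5·6·0 + 5·3·6 + 6·7·12 + 4·11·3 + 6·2·8 = 822 ≡ 3.
  α_i^2 mod 13 = [10, 9, 10, 4, 4].
  S_2 = Σ v_i α_i^2 r_i = 5·10·0 + 5·9·6 + 6·10·12 + 4·4·3 + 6·4·8 = 1230 ≡ 8.
  S = (6, 3, 8) ≠ 0, so r is not a codeword (an error is present).
Step 3: locate the error. For a single error e at position i, S_ℓ = v_i·e·α_i^ℓ, so α_err = S_1/S_0.
  S_0^{−1} = 6^{−1} = 11 (mod 13), so α_err = 3·11 = 33 ≡ 7 = α_3. Error position i = 3.
  Consistency check: S_2/S_1 = 8·9 = 72 ≡ 7 = α_err ✓ (single-error assumption holds).
Step 4: error magnitude e = S_0/v_3 = S_0·∏_{j≠3}(α_3 − α_j) = 6·11 = 66 ≡ 1 (mod 13).
Step 5: correct position 3: c_3 = r_3 − e = 12 − 1 ≡ 11 (mod 13). Hence c = [0, 6, 11, 3, 8].
  Check: interpolating c through the α_i gives m(x) = 12 + 11·x (degree < 2) with m(α_i) = c_i for every i, so c is indeed a codeword.


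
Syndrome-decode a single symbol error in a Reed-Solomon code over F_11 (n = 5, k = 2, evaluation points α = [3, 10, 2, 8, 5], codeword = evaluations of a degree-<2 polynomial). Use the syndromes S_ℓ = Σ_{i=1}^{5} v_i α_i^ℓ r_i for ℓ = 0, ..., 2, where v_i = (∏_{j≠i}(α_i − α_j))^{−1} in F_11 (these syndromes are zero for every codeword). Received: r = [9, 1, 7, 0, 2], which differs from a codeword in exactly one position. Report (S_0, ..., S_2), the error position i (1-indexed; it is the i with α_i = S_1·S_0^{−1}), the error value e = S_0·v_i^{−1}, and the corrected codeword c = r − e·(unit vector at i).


S = (2, 5, 7), error at position 4, error magnitude e = 3, c = [9, 1, 7, 8, 2].

Step 1: column multipliers v_i = (∏_{j≠i}(α_i − α_j))^{−1} mod 11.
  i = 1 (α = 3): (3−10)(3−2)(3−8)(3−5) = (−7)·1·(−5)·(−2) = −70 ≡ 7, so v_1 = 7^{−1} = 8 (mod 11).
  i = 2 (α = 10): (10−3)(10−2)(10−8)(10−5) = 7·8·2·5 = 560 ≡ 10, so v_2 = 10^{−1} = 10 (mod 11).
  i = 3 (α = 2): (2−3)(2−10)(2−8)(2−5) = (−1)·(−8)·(−6)·(−3) = 144 ≡ 1, so v_3 = 1^{−1} = 1 (mod 11).
  i = 4 (α = 8): (8−3)(8−10)(8−2)(8−5) = 5·(−2)·6·3 = −180 ≡ 7, so v_4 = 7^{−1} = 8 (mod 11).
  i = 5 (α = 5): (5−3)(5−10)(5−2)(5−8) = 2·(−5)·3·(−3) = 90 ≡ 2, so v_5 = 2^{−1} = 6 (mod 11).
  v = [8, 10, 1, 8, 6].
Step 2: syndromes of r = [9, 1, 7, 0, 2] (all sums mod 11).
  S_0 = Σ v_i r_i = 8·9 + 10·1 + 1·7 + 8·0 + 6·2 = 101 ≡ 2.
  S_1 = Σ v_i α_i r_i = 8·3·9 + 10·10·1 + 1·2·7 + 8·8·0 + 6·5·2 = 390 ≡ 5.
  α_i^2 mod 11 = [9, 1, 4, 9, 3].
  S_2 = Σ v_i α_i^2 r_i = 8·9·9 + 10·1·1 + 1·4·7 + 8·9·0 + 6·3·2 = 722 ≡ 7.
  S = (2, 5, 7) ≠ 0, so r is not a codeword (an error is present).
Step 3: locate the error. For a single error e at position i, S_ℓ = v_i·e·α_i^ℓ, so α_err = S_1/S_0.
  S_0^{−1} = 2^{−1} = 6 (mod 11), so α_err = 5·6 = 30 ≡ 8 = α_4. Error position i = 4.
  Consistency check: S_2/S_1 = 7·9 = 63 ≡ 8 = α_err ✓ (single-error assumption holds).
Step 4: error magnitude e = S_0/v_4 = S_0·∏_{j≠4}(α_4 − α_j) = 2·7 = 14 ≡ 3 (mod 11).
Step 5: correct position 4: c_4 = r_4 − e = 0 − 3 ≡ 8 (mod 11). Hence c = [9, 1, 7, 8, 2].
  Check: interpolating c through the α_i gives m(x) = 3 + 2·x (degree < 2) with m(α_i) = c_i for every i, so c is indeed a codeword.


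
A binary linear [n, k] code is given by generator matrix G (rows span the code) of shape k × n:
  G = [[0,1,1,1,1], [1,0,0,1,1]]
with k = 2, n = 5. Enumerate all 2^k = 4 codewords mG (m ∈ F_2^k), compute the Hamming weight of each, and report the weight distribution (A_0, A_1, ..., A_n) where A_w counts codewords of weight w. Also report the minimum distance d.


Weight distribution: A_0 = 1, A_3 = 2, A_4 = 1. Minimum distance d = 3.

Enumerate all 2^2 = 4 messages m ∈ F_2^2.
For each, compute codeword c = mG in F_2^5, then tally its weight.
  m = 00 → c = 00000, weight = 0.
  m = 10 → c = 01111, weight = 4.
  m = 01 → c = 10011, weight = 3.
  m = 11 → c = 11100, weight = 3.
Tally weights:
  weight 0: 1 codewords.
  weight 3: 2 codewords.
  weight 4: 1 codewords.
Minimum distance d = smallest w > 0 with A_w > 0 = 3.
Sanity: Σ A_w = 4 = 2^2 = 4 ✓.


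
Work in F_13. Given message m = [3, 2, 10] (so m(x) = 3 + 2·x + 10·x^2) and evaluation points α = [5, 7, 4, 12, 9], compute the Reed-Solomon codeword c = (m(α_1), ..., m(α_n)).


c = [3, 0, 2, 11, 12]

Message polynomial: m(x) = 3 + 2·x + 10·x^2 (mod 13).
For each evaluation point α_i, compute m(α_i) mod 13:
  α_1 = 5: Horner steps 10 → 0 → 3, so m(5) = 3.
  α_2 = 7: Horner steps 10 → 7 → 0, so m(7) = 0.
  α_3 = 4: Horner steps 10 → 3 → 2, so m(4) = 2.
  α_4 = 12: Horner steps 10 → 5 → 11, so m(12) = 11.
  α_5 = 9: Horner steps 10 → 1 → 12, so m(9) = 12.
Codeword c = [3, 0, 2, 11, 12] ∈ F_13^5.


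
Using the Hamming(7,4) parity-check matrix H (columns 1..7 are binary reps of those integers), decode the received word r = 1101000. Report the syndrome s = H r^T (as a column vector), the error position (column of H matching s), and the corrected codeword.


s = (1, 1, 1)^T, error position = 7, corrected codeword c = 1101001

Compute s = H r^T mod 2 one row at a time:
  s_1 = 1 + 0 + 0 + 0 = 1 ≡ 1 (mod 2).
  s_2 = 1 + 0 + 0 + 0 = 1 ≡ 1 (mod 2).
  s_3 = 1 + 0 + 0 + 0 = 1 ≡ 1 (mod 2).
s = (1, 1, 1)^T — this equals column 7 of H (binary 111), so error is at position 7.
Correct: flip bit 7 of r = 1101000 to get c = 1101001.


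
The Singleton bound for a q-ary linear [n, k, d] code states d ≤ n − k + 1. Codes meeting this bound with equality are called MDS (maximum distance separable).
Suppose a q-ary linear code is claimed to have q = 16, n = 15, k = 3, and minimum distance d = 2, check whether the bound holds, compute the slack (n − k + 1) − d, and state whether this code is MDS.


Singleton RHS = n − k + 1 = 13, slack = 11, bound satisfied, not MDS.

Singleton bound: d ≤ n − k + 1.
Here n = 15, k = 3, so n − k + 1 = 13.
Given d = 2, check d ≤ 13: YES.
Slack = (n − k + 1) − d = 11.
The code is NOT MDS (slack = 11 > 0).
Description: the claimed parameters are [15, 3, 2]_16; such a code would be non-MDS.


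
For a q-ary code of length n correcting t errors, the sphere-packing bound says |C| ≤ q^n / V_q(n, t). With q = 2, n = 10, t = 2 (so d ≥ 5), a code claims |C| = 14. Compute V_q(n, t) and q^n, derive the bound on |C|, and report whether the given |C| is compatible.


V_q(n, t) = 56, q^n = 1024, Hamming bound = 18, |C| = 14 ≤ bound (satisfied).

Step 1: Compute V_q(n, t) = Σ_{j=0}^2 C(n, j) (q−1)^j.
  j = 0: C(10,0)·(1)^0 = 1·1 = 1.
  j = 1: C(10,1)·(1)^1 = 10·1 = 10.
  j = 2: C(10,2)·(1)^2 = 45·1 = 45.
  V_q(n, t) = 1 + 10 + 45 = 56.
Step 2: q^n = 2^10 = 1024.
Step 3: Hamming bound ⌊q^n / V_q(n,t)⌋ = ⌊1024/56⌋ = 18.
Step 4: Compare |C| = 14 to 18: satisfied.
The claimed |C| lies below the Hamming bound.


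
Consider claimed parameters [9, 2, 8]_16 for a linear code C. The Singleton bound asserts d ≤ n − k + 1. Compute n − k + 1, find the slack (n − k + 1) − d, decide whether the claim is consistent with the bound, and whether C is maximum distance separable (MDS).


Singleton RHS = n − k + 1 = 8, slack = 0, bound satisfied, MDS.

Singleton bound: d ≤ n − k + 1.
Here n = 9, k = 2, so n − k + 1 = 8.
Given d = 8, check d ≤ 8: YES.
Slack = (n − k + 1) − d = 0.
The code is MDS (slack = 0).
Description: the claimed parameters are [9, 2, 8]_16; such a code would be MDS (meets Singleton bound).


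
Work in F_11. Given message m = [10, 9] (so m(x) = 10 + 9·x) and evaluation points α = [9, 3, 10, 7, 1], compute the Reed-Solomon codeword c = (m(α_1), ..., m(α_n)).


c = [3, 4, 1, 7, 8]

Message polynomial: m(x) = 10 + 9·x (mod 11).
For each evaluation point α_i, compute m(α_i) mod 11:
  α_1 = 9: Horner steps 9 → 3, so m(9) = 3.
  α_2 = 3: Horner steps 9 → 4, so m(3) = 4.
  α_3 = 10: Horner steps 9 → 1, so m(10) = 1.
  α_4 = 7: Horner steps 9 → 7, so m(7) = 7.
  α_5 = 1: Horner steps 9 → 8, so m(1) = 8.
Codeword c = [3, 4, 1, 7, 8] ∈ F_11^5.


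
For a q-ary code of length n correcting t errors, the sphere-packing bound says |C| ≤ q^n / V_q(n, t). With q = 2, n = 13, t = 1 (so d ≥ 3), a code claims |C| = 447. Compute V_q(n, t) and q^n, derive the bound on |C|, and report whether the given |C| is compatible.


V_q(n, t) = 14, q^n = 8192, Hamming bound = 585, |C| = 447 ≤ bound (satisfied).

Step 1: Compute V_q(n, t) = Σ_{j=0}^1 C(n, j) (q−1)^j.
  j = 0: C(13,0)·(1)^0 = 1·1 = 1.
  j = 1: C(13,1)·(1)^1 = 13·1 = 13.
  V_q(n, t) = 1 + 13 = 14.
Step 2: q^n = 2^13 = 8192.
Step 3: Hamming bound ⌊q^n / V_q(n,t)⌋ = ⌊8192/14⌋ = 585.
Step 4: Compare |C| = 447 to 585: satisfied.
The claimed |C| lies below the Hamming bound.


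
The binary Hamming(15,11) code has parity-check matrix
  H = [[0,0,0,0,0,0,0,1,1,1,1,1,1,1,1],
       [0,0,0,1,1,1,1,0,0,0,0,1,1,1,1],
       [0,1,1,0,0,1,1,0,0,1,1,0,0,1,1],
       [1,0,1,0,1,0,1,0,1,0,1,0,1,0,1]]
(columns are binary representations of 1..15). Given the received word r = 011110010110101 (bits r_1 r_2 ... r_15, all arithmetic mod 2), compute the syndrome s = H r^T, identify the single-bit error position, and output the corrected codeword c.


s = (1, 0, 1, 1)^T, error position = 11, corrected codeword c = 011110010100101

Compute s = H r^T mod 2 one row at a time:
  s_1 = 1 + 0 + 1 + 1 + 0 + 1 + 0 + 1 = 5 ≡ 1 (mod 2).
  s_2 = 1 + 1 + 0 + 0 + 0 + 1 + 0 + 1 = 4 ≡ 0 (mod 2).
  s_3 = 1 + 1 + 0 + 0 + 1 + 1 + 0 + 1 = 5 ≡ 1 (mod 2).
  s_4 = 0 + 1 + 1 + 0 + 0 + 1 + 1 + 1 = 5 ≡ 1 (mod 2).
s = (1, 0, 1, 1)^T — this equals column 11 of H (binary 1011), so error is at position 11.
Correct: flip bit 11 of r = 011110010110101 to get c = 011110010100101.


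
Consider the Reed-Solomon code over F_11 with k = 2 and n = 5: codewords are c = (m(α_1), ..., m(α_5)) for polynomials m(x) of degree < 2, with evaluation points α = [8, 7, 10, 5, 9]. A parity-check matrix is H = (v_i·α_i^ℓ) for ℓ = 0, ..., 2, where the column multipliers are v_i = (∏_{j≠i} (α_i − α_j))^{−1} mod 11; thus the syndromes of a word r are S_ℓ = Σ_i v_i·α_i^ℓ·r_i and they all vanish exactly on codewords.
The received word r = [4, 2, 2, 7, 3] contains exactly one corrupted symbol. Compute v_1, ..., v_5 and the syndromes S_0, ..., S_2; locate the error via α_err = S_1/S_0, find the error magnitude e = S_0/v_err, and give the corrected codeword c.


S = (3, 10, 4), error at position 2, error magnitude e = 8, c = [4, 5, 2, 7, 3].

Step 1: column multipliers v_i = (∏_{j≠i}(α_i − α_j))^{−1} mod 11.
  i = 1 (α = 8): (8−7)(8−10)(8−5)(8−9) = 1·(−2)·3·(−1) = 6 ≡ 6, so v_1 = 6^{−1} = 2 (mod 11).
  i = 2 (α = 7): (7−8)(7−10)(7−5)(7−9) = (−1)·(−3)·2·(−2) = −12 ≡ 10, so v_2 = 10^{−1} = 10 (mod 11).
  i = 3 (α = 10): (10−8)(10−7)(10−5)(10−9) = 2·3·5·1 = 30 ≡ 8, so v_3 = 8^{−1} = 7 (mod 11).
  i = 4 (α = 5): (5−8)(5−7)(5−10)(5−9) = (−3)·(−2)·(−5)·(−4) = 120 ≡ 10, so v_4 = 10^{−1} = 10 (mod 11).
  i = 5 (α = 9): (9−8)(9−7)(9−10)(9−5) = 1·2·(−1)·4 = −8 ≡ 3, so v_5 = 3^{−1} = 4 (mod 11).
  v = [2, 10, 7, 10, 4].
Step 2: syndromes of r = [4, 2, 2, 7, 3] (all sums mod 11).
  S_0 = Σ v_i r_i = 2·4 + 10·2 + 7·2 + 10·7 + 4·3 = 124 ≡ 3.
  S_1 = Σ v_i α_i r_i = 2·8·4 + 10·7·2 + 7·10·2 + 10·5·7 + 4·9·3 = 802 ≡ 10.
  α_i^2 mod 11 = [9, 5, 1, 3, 4].
  S_2 = Σ v_i α_i^2 r_i = 2·9·4 + 10·5·2 + 7·1·2 + 10·3·7 + 4·4·3 = 444 ≡ 4.
  S = (3, 10, 4) ≠ 0, so r is not a codeword (an error is present).
Step 3: locate the error. For a single error e at position i, S_ℓ = v_i·e·α_i^ℓ, so α_err = S_1/S_0.
  S_0^{−1} = 3^{−1} = 4 (mod 11), so α_err = 10·4 = 40 ≡ 7 = α_2. Error position i = 2.
  Consistency check: S_2/S_1 = 4·10 = 40 ≡ 7 = α_err ✓ (single-error assumption holds).
Step 4: error magnitude e = S_0/v_2 = S_0·∏_{j≠2}(α_2 − α_j) = 3·10 = 30 ≡ 8 (mod 11).
Step 5: correct position 2: c_2 = r_2 − e = 2 − 8 ≡ 5 (mod 11). Hence c = [4, 5, 2, 7, 3].
  Check: interpolating c through the α_i gives m(x) = 1 + 10·x (degree < 2) with m(α_i) = c_i for every i, so c is indeed a codeword.


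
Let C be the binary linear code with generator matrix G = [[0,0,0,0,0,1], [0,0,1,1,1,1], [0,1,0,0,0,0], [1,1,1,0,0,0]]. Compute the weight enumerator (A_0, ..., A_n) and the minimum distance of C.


Weight distribution: A_0 = 1, A_1 = 2, A_2 = 2, A_3 = 4, A_4 = 5, A_5 = 2. Minimum distance d = 1.

Enumerate all 2^4 = 16 messages m ∈ F_2^4.
For each, compute codeword c = mG in F_2^6, then tally its weight.
  m = 0000 → c = 000000, weight = 0.
  m = 1000 → c = 000001, weight = 1.
  m = 0100 → c = 001111, weight = 4.
  m = 1100 → c = 001110, weight = 3.
  m = 0010 → c = 010000, weight = 1.
  m = 1010 → c = 010001, weight = 2.
  m = 0110 → c = 011111, weight = 5.
  m = 1110 → c = 011110, weight = 4.
  m = 0001 → c = 111000, weight = 3.
  m = 1001 → c = 111001, weight = 4.
  m = 0101 → c = 110111, weight = 5.
  m = 1101 → c = 110110, weight = 4.
  m = 0011 → c = 101000, weight = 2.
  m = 1011 → c = 101001, weight = 3.
  m = 0111 → c = 100111, weight = 4.
  m = 1111 → c = 100110, weight = 3.
Tally weights:
  weight 0: 1 codewords.
  weight 1: 2 codewords.
  weight 2: 2 codewords.
  weight 3: 4 codewords.
  weight 4: 5 codewords.
  weight 5: 2 codewords.
Minimum distance d = smallest w > 0 with A_w > 0 = 1.
Sanity: Σ A_w = 16 = 2^4 = 16 ✓.


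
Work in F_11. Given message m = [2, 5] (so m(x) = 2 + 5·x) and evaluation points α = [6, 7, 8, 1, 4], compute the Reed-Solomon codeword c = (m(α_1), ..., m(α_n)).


c = [10, 4, 9, 7, 0]

Message polynomial: m(x) = 2 + 5·x (mod 11).
For each evaluation point α_i, compute m(α_i) mod 11:
  α_1 = 6: Horner steps 5 → 10, so m(6) = 10.
  α_2 = 7: Horner steps 5 → 4, so m(7) = 4.
  α_3 = 8: Horner steps 5 → 9, so m(8) = 9.
  α_4 = 1: Horner steps 5 → 7, so m(1) = 7.
  α_5 = 4: Horner steps 5 → 0, so m(4) = 0.
Codeword c = [10, 4, 9, 7, 0] ∈ F_11^5.


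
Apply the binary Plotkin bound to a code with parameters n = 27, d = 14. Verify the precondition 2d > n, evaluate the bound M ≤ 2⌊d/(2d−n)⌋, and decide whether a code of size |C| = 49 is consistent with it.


Plotkin bound M ≤ 28; given |C| = 49 > bound (violated).

Check applicability: 2d = 28, n = 27.
2d − n = 1 > 0, so Plotkin applies.
Compute d/(2d−n) = 14/1 ≈ 14.0000.
⌊d/(2d−n)⌋ = 14.
Plotkin bound: M ≤ 2·14 = 28.
Given |C| = 49, check: VIOLATED.
This |C| is above the Plotkin bound, so no binary code with n = 27, d = 14 and 49 codewords exists.


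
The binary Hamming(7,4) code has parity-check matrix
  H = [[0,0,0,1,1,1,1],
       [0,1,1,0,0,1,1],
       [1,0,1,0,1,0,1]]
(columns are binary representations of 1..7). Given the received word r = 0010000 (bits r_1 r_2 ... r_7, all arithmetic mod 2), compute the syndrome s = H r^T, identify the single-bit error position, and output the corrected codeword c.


s = (0, 1, 1)^T, error position = 3, corrected codeword c = 0000000

Compute s = H r^T mod 2 one row at a time:
  s_1 = 0 + 0 + 0 + 0 = 0 ≡ 0 (mod 2).
  s_2 = 0 + 1 + 0 + 0 = 1 ≡ 1 (mod 2).
  s_3 = 0 + 1 + 0 + 0 = 1 ≡ 1 (mod 2).
s = (0, 1, 1)^T — this equals column 3 of H (binary 011), so error is at position 3.
Correct: flip bit 3 of r = 0010000 to get c = 0000000.


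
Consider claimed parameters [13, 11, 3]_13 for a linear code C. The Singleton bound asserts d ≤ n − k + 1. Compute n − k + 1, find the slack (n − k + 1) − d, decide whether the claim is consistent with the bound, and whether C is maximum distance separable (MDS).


Singleton RHS = n − k + 1 = 3, slack = 0, bound satisfied, MDS.

Singleton bound: d ≤ n − k + 1.
Here n = 13, k = 11, so n − k + 1 = 3.
Given d = 3, check d ≤ 3: YES.
Slack = (n − k + 1) − d = 0.
The code is MDS (slack = 0).
Description: the claimed parameters are [13, 11, 3]_13; such a code would be MDS (meets Singleton bound).


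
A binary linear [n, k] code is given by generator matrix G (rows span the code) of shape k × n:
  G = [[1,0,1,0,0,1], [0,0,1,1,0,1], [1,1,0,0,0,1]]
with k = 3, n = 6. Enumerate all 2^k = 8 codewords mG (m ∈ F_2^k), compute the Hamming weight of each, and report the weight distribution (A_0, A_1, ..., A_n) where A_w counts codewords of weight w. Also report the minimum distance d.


Weight distribution: A_0 = 1, A_2 = 2, A_3 = 4, A_4 = 1. Minimum distance d = 2.

Enumerate all 2^3 = 8 messages m ∈ F_2^3.
For each, compute codeword c = mG in F_2^6, then tally its weight.
  m = 000 → c = 000000, weight = 0.
  m = 100 → c = 101001, weight = 3.
  m = 010 → c = 001101, weight = 3.
  m = 110 → c = 100100, weight = 2.
  m = 001 → c = 110001, weight = 3.
  m = 101 → c = 011000, weight = 2.
  m = 011 → c = 111100, weight = 4.
  m = 111 → c = 010101, weight = 3.
Tally weights:
  weight 0: 1 codewords.
  weight 2: 2 codewords.
  weight 3: 4 codewords.
  weight 4: 1 codewords.
Minimum distance d = smallest w > 0 with A_w > 0 = 2.
Sanity: Σ A_w = 8 = 2^3 = 8 ✓.


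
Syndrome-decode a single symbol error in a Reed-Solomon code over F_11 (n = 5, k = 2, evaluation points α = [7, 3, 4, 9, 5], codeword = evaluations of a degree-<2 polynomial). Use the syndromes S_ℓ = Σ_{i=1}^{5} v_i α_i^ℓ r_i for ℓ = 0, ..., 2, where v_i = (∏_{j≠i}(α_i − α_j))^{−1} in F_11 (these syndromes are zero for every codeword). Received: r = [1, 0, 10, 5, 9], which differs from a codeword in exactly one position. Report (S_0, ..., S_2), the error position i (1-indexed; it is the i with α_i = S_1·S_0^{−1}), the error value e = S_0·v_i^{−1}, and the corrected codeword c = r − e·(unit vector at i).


S = (7, 5, 2), error at position 1, error magnitude e = 5, c = [7, 0, 10, 5, 9].

Step 1: column multipliers v_i = (∏_{j≠i}(α_i − α_j))^{−1} mod 11.
  i = 1 (α = 7): (7−3)(7−4)(7−9)(7−5) = 4·3·(−2)·2 = −48 ≡ 7, so v_1 = 7^{−1} = 8 (mod 11).
  i = 2 (α = 3): (3−7)(3−4)(3−9)(3−5) = (−4)·(−1)·(−6)·(−2) = 48 ≡ 4, so v_2 = 4^{−1} = 3 (mod 11).
  i = 3 (α = 4): (4−7)(4−3)(4−9)(4−5) = (−3)·1·(−5)·(−1) = −15 ≡ 7, so v_3 = 7^{−1} = 8 (mod 11).
  i = 4 (α = 9): (9−7)(9−3)(9−4)(9−5) = 2·6·5·4 = 240 ≡ 9, so v_4 = 9^{−1} = 5 (mod 11).
  i = 5 (α = 5): (5−7)(5−3)(5−4)(5−9) = (−2)·2·1·(−4) = 16 ≡ 5, so v_5 = 5^{−1} = 9 (mod 11).
  v = [8, 3, 8, 5, 9].
Step 2: syndromes of r = [1, 0, 10, 5, 9] (all sums mod 11).
  S_0 = Σ v_i r_i = 8·1 + 3·0 + 8·10 + 5·5 + 9·9 = 194 ≡ 7.
  S_1 = Σ v_i α_i r_i = 8·7·1 + 3·3·0 + 8·4·10 + 5·9·5 + 9·5·9 = 1006 ≡ 5.
  α_i^2 mod 11 = [5, 9, 5, 4, 3].
  S_2 = Σ v_i α_i^2 r_i = 8·5·1 + 3·9·0 + 8·5·10 + 5·4·5 + 9·3·9 = 783 ≡ 2.
  S = (7, 5, 2) ≠ 0, so r is not a codeword (an error is present).
Step 3: locate the error. For a single error e at position i, S_ℓ = v_i·e·α_i^ℓ, so α_err = S_1/S_0.
  S_0^{−1} = 7^{−1} = 8 (mod 11), so α_err = 5·8 = 40 ≡ 7 = α_1. Error position i = 1.
  Consistency check: S_2/S_1 = 2·9 = 18 ≡ 7 = α_err ✓ (single-error assumption holds).
Step 4: error magnitude e = S_0/v_1 = S_0·∏_{j≠1}(α_1 − α_j) = 7·7 = 49 ≡ 5 (mod 11).
Step 5: correct position 1: c_1 = r_1 − e = 1 − 5 ≡ 7 (mod 11). Hence c = [7, 0, 10, 5, 9].
  Check: interpolating c through the α_i gives m(x) = 3 + 10·x (degree < 2) with m(α_i) = c_i for every i, so c is indeed a codeword.


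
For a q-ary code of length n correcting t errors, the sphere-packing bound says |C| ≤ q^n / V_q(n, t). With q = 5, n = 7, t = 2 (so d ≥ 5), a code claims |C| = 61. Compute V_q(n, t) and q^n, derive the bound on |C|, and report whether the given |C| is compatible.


V_q(n, t) = 365, q^n = 78125, Hamming bound = 214, |C| = 61 ≤ bound (satisfied).

Step 1: Compute V_q(n, t) = Σ_{j=0}^2 C(n, j) (q−1)^j.
  j = 0: C(7,0)·(4)^0 = 1·1 = 1.
  j = 1: C(7,1)·(4)^1 = 7·4 = 28.
  j = 2: C(7,2)·(4)^2 = 21·16 = 336.
  V_q(n, t) = 1 + 28 + 336 = 365.
Step 2: q^n = 5^7 = 78125.
Step 3: Hamming bound ⌊q^n / V_q(n,t)⌋ = ⌊78125/365⌋ = 214.
Step 4: Compare |C| = 61 to 214: satisfied.
The claimed |C| lies below the Hamming bound.


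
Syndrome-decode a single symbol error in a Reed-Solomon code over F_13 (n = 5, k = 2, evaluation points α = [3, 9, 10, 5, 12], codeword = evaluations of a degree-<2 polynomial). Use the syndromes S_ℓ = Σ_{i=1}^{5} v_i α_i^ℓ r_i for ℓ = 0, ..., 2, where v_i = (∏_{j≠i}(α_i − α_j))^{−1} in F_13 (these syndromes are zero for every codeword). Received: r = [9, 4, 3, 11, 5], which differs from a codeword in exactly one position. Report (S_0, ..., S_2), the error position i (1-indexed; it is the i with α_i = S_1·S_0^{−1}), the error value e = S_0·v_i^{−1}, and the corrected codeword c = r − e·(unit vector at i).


S = (4, 10, 12), error at position 2, error magnitude e = 2, c = [9, 2, 3, 11, 5].

Step 1: column multipliers v_i = (∏_{j≠i}(α_i − α_j))^{−1} mod 13.
  i = 1 (α = 3): (3−9)(3−10)(3−5)(3−12) = (−6)·(−7)·(−2)·(−9) = 756 ≡ 2, so v_1 = 2^{−1} = 7 (mod 13).
  i = 2 (α = 9): (9−3)(9−10)(9−5)(9−12) = 6·(−1)·4·(−3) = 72 ≡ 7, so v_2 = 7^{−1} = 2 (mod 13).
  i = 3 (α = 10): (10−3)(10−9)(10−5)(10−12) = 7·1·5·(−2) = −70 ≡ 8, so v_3 = 8^{−1} = 5 (mod 13).
  i = 4 (α = 5): (5−3)(5−9)(5−10)(5−12) = 2·(−4)·(−5)·(−7) = −280 ≡ 6, so v_4 = 6^{−1} = 11 (mod 13).
  i = 5 (α = 12): (12−3)(12−9)(12−10)(12−5) = 9·3·2·7 = 378 ≡ 1, so v_5 = 1^{−1} = 1 (mod 13).
  v = [7, 2, 5, 11, 1].
Step 2: syndromes of r = [9, 4, 3, 11, 5] (all sums mod 13).
  S_0 = Σ v_i r_i = 7·9 + 2·4 + 5·3 + 11·11 + 1·5 = 212 ≡ 4.
  S_1 = Σ v_i α_i r_i = 7·3·9 + 2·9·4 + 5·10·3 + 11·5·11 + 1·12·5 = 1076 ≡ 10.
  α_i^2 mod 13 = [9, 3, 9, 12, 1].
  S_2 = Σ v_i α_i^2 r_i = 7·9·9 + 2·3·4 + 5·9·3 + 11·12·11 + 1·1·5 = 2183 ≡ 12.
  S = (4, 10, 12) ≠ 0, so r is not a codeword (an error is present).
Step 3: locate the error. For a single error e at position i, S_ℓ = v_i·e·α_i^ℓ, so α_err = S_1/S_0.
  S_0^{−1} = 4^{−1} = 10 (mod 13), so α_err = 10·10 = 100 ≡ 9 = α_2. Error position i = 2.
  Consistency check: S_2/S_1 = 12·4 = 48 ≡ 9 = α_err ✓ (single-error assumption holds).
Step 4: error magnitude e = S_0/v_2 = S_0·∏_{j≠2}(α_2 − α_j) = 4·7 = 28 ≡ 2 (mod 13).
Step 5: correct position 2: c_2 = r_2 − e = 4 − 2 ≡ 2 (mod 13). Hence c = [9, 2, 3, 11, 5].
  Check: interpolating c through the α_i gives m(x) = 6 + 1·x (degree < 2) with m(α_i) = c_i for every i, so c is indeed a codeword.


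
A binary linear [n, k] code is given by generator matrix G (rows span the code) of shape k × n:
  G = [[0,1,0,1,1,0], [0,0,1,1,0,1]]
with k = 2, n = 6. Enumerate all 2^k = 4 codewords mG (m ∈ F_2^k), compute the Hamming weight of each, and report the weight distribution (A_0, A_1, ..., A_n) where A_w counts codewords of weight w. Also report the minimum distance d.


Weight distribution: A_0 = 1, A_3 = 2, A_4 = 1. Minimum distance d = 3.

Enumerate all 2^2 = 4 messages m ∈ F_2^2.
For each, compute codeword c = mG in F_2^6, then tally its weight.
  m = 00 → c = 000000, weight = 0.
  m = 10 → c = 010110, weight = 3.
  m = 01 → c = 001101, weight = 3.
  m = 11 → c = 011011, weight = 4.
Tally weights:
  weight 0: 1 codewords.
  weight 3: 2 codewords.
  weight 4: 1 codewords.
Minimum distance d = smallest w > 0 with A_w > 0 = 3.
Sanity: Σ A_w = 4 = 2^2 = 4 ✓.


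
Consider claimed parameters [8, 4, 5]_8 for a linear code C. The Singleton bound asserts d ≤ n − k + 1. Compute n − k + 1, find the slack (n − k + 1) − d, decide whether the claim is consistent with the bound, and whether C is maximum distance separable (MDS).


Singleton RHS = n − k + 1 = 5, slack = 0, bound satisfied, MDS.

Singleton bound: d ≤ n − k + 1.
Here n = 8, k = 4, so n − k + 1 = 5.
Given d = 5, check d ≤ 5: YES.
Slack = (n − k + 1) − d = 0.
The code is MDS (slack = 0).
Description: the claimed parameters are [8, 4, 5]_8; such a code would be MDS (meets Singleton bound).


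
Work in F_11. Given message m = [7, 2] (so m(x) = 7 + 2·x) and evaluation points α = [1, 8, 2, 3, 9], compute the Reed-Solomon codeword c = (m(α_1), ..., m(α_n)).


c = [9, 1, 0, 2, 3]

Message polynomial: m(x) = 7 + 2·x (mod 11).
For each evaluation point α_i, compute m(α_i) mod 11:
  α_1 = 1: Horner steps 2 → 9, so m(1) = 9.
  α_2 = 8: Horner steps 2 → 1, so m(8) = 1.
  α_3 = 2: Horner steps 2 → 0, so m(2) = 0.
  α_4 = 3: Horner steps 2 → 2, so m(3) = 2.
  α_5 = 9: Horner steps 2 → 3, so m(9) = 3.
Codeword c = [9, 1, 0, 2, 3] ∈ F_11^5.


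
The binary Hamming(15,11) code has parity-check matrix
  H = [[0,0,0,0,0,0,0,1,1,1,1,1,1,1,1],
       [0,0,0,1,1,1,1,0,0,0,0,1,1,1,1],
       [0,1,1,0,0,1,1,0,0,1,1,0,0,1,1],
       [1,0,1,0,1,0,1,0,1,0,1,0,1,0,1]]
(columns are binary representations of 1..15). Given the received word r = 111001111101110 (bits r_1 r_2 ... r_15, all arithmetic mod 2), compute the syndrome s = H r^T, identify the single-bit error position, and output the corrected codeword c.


s = (0, 1, 0, 1)^T, error position = 5, corrected codeword c = 111011111101110

Compute s = H r^T mod 2 one row at a time:
  s_1 = 1 + 1 + 1 + 0 + 1 + 1 + 1 + 0 = 6 ≡ 0 (mod 2).
  s_2 = 0 + 0 + 1 + 1 + 1 + 1 + 1 + 0 = 5 ≡ 1 (mod 2).
  s_3 = 1 + 1 + 1 + 1 + 1 + 0 + 1 + 0 = 6 ≡ 0 (mod 2).
  s_4 = 1 + 1 + 0 + 1 + 1 + 0 + 1 + 0 = 5 ≡ 1 (mod 2).
s = (0, 1, 0, 1)^T — this equals column 5 of H (binary 0101), so error is at position 5.
Correct: flip bit 5 of r = 111001111101110 to get c = 111011111101110.
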